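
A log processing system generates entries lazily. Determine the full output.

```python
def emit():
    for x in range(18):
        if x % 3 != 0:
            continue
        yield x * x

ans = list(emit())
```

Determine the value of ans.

Step 1: Only yield x**2 when x is divisible by 3:
  x=0: 0 % 3 == 0, yield 0**2 = 0
  x=3: 3 % 3 == 0, yield 3**2 = 9
  x=6: 6 % 3 == 0, yield 6**2 = 36
  x=9: 9 % 3 == 0, yield 9**2 = 81
  x=12: 12 % 3 == 0, yield 12**2 = 144
  x=15: 15 % 3 == 0, yield 15**2 = 225
Therefore ans = [0, 9, 36, 81, 144, 225].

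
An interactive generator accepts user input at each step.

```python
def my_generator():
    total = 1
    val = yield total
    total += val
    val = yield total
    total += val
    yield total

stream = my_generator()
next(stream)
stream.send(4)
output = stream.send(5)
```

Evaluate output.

Step 1: next() -> yield total=1.
Step 2: send(4) -> val=4, total = 1+4 = 5, yield 5.
Step 3: send(5) -> val=5, total = 5+5 = 10, yield 10.
Therefore output = 10.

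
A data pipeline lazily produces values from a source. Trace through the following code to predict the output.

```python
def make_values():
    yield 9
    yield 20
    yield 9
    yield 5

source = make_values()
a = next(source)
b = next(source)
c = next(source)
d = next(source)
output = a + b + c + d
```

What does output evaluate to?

Step 1: Create generator and consume all values:
  a = next(source) = 9
  b = next(source) = 20
  c = next(source) = 9
  d = next(source) = 5
Step 2: output = 9 + 20 + 9 + 5 = 43.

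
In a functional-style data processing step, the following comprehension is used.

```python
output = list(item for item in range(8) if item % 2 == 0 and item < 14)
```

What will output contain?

Step 1: Filter range(8) where item % 2 == 0 and item < 14:
  item=0: both conditions met, included
  item=1: excluded (1 % 2 != 0)
  item=2: both conditions met, included
  item=3: excluded (3 % 2 != 0)
  item=4: both conditions met, included
  item=5: excluded (5 % 2 != 0)
  item=6: both conditions met, included
  item=7: excluded (7 % 2 != 0)
Therefore output = [0, 2, 4, 6].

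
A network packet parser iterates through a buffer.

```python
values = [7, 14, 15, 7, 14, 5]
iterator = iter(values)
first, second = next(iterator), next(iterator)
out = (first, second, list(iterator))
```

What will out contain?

Step 1: Create iterator over [7, 14, 15, 7, 14, 5].
Step 2: first = 7, second = 14.
Step 3: Remaining elements: [15, 7, 14, 5].
Therefore out = (7, 14, [15, 7, 14, 5]).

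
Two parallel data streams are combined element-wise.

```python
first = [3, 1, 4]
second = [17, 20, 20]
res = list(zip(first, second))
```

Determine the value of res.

Step 1: zip pairs elements at same index:
  Index 0: (3, 17)
  Index 1: (1, 20)
  Index 2: (4, 20)
Therefore res = [(3, 17), (1, 20), (4, 20)].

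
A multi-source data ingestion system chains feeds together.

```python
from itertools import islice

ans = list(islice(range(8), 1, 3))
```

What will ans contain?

Step 1: islice(range(8), 1, 3) takes elements at indices [1, 3).
Step 2: Elements: [1, 2].
Therefore ans = [1, 2].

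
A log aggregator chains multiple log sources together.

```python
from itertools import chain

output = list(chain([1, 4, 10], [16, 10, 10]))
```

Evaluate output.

Step 1: chain() concatenates iterables: [1, 4, 10] + [16, 10, 10].
Therefore output = [1, 4, 10, 16, 10, 10].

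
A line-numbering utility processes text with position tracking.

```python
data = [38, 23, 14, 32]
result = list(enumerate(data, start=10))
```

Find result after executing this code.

Step 1: enumerate with start=10:
  (10, 38)
  (11, 23)
  (12, 14)
  (13, 32)
Therefore result = [(10, 38), (11, 23), (12, 14), (13, 32)].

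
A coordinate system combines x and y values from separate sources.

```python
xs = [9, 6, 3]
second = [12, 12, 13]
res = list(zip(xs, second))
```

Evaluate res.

Step 1: zip pairs elements at same index:
  Index 0: (9, 12)
  Index 1: (6, 12)
  Index 2: (3, 13)
Therefore res = [(9, 12), (6, 12), (3, 13)].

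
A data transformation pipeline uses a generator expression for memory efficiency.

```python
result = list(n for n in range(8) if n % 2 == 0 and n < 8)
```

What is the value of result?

Step 1: Filter range(8) where n % 2 == 0 and n < 8:
  n=0: both conditions met, included
  n=1: excluded (1 % 2 != 0)
  n=2: both conditions met, included
  n=3: excluded (3 % 2 != 0)
  n=4: both conditions met, included
  n=5: excluded (5 % 2 != 0)
  n=6: both conditions met, included
  n=7: excluded (7 % 2 != 0)
Therefore result = [0, 2, 4, 6].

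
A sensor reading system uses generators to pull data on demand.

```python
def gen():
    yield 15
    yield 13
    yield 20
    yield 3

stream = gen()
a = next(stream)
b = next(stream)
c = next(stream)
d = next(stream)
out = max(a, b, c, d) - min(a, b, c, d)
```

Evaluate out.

Step 1: Create generator and consume all values:
  a = next(stream) = 15
  b = next(stream) = 13
  c = next(stream) = 20
  d = next(stream) = 3
Step 2: max = 20, min = 3, out = 20 - 3 = 17.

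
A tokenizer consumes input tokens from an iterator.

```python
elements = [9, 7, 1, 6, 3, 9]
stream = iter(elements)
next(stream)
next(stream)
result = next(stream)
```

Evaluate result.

Step 1: Create iterator over [9, 7, 1, 6, 3, 9].
Step 2: next() consumes 9.
Step 3: next() consumes 7.
Step 4: next() returns 1.
Therefore result = 1.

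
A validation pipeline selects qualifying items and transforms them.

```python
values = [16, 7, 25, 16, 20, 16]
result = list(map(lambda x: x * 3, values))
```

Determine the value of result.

Step 1: Apply lambda x: x * 3 to each element:
  16 -> 48
  7 -> 21
  25 -> 75
  16 -> 48
  20 -> 60
  16 -> 48
Therefore result = [48, 21, 75, 48, 60, 48].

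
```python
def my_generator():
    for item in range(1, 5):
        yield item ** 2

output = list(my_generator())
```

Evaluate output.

Step 1: For each item in range(1, 5), yield item**2:
  item=1: yield 1**2 = 1
  item=2: yield 2**2 = 4
  item=3: yield 3**2 = 9
  item=4: yield 4**2 = 16
Therefore output = [1, 4, 9, 16].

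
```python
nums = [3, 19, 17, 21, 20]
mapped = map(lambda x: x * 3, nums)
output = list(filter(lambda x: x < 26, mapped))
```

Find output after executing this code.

Step 1: Map x * 3:
  3 -> 9
  19 -> 57
  17 -> 51
  21 -> 63
  20 -> 60
Step 2: Filter for < 26:
  9: kept
  57: removed
  51: removed
  63: removed
  60: removed
Therefore output = [9].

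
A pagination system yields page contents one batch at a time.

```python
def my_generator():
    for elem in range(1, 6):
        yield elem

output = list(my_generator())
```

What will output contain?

Step 1: The generator yields each value from range(1, 6).
Step 2: list() consumes all yields: [1, 2, 3, 4, 5].
Therefore output = [1, 2, 3, 4, 5].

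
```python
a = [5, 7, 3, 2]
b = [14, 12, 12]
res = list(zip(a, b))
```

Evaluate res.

Step 1: zip stops at shortest (len(a)=4, len(b)=3):
  Index 0: (5, 14)
  Index 1: (7, 12)
  Index 2: (3, 12)
Step 2: Last element of a (2) has no pair, dropped.
Therefore res = [(5, 14), (7, 12), (3, 12)].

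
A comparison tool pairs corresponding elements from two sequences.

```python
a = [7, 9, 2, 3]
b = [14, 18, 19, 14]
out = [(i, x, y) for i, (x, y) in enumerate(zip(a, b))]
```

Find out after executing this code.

Step 1: enumerate(zip(a, b)) gives index with paired elements:
  i=0: (7, 14)
  i=1: (9, 18)
  i=2: (2, 19)
  i=3: (3, 14)
Therefore out = [(0, 7, 14), (1, 9, 18), (2, 2, 19), (3, 3, 14)].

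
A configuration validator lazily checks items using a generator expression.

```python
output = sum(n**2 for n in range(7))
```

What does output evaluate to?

Step 1: Compute n**2 for each n in range(7):
  n=0: 0**2 = 0
  n=1: 1**2 = 1
  n=2: 2**2 = 4
  n=3: 3**2 = 9
  n=4: 4**2 = 16
  n=5: 5**2 = 25
  n=6: 6**2 = 36
Step 2: sum = 0 + 1 + 4 + 9 + 16 + 25 + 36 = 91.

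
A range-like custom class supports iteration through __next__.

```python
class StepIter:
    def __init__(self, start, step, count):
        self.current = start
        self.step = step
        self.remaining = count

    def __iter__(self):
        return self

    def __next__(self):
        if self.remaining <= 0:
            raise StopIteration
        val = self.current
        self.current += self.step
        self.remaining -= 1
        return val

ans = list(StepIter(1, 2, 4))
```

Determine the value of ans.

Step 1: StepIter starts at 1, increments by 2, for 4 steps:
  Yield 1, then current += 2
  Yield 3, then current += 2
  Yield 5, then current += 2
  Yield 7, then current += 2
Therefore ans = [1, 3, 5, 7].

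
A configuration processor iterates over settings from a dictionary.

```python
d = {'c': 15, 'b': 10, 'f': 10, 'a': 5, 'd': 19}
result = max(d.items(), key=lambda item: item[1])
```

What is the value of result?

Step 1: Find item with maximum value:
  ('c', 15)
  ('b', 10)
  ('f', 10)
  ('a', 5)
  ('d', 19)
Step 2: Maximum value is 19 at key 'd'.
Therefore result = ('d', 19).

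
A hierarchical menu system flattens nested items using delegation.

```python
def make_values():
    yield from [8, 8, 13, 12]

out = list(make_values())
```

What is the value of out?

Step 1: yield from delegates to the iterable, yielding each element.
Step 2: Collected values: [8, 8, 13, 12].
Therefore out = [8, 8, 13, 12].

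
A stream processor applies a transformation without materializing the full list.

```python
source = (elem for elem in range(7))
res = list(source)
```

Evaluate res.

Step 1: Generator expression iterates range(7): [0, 1, 2, 3, 4, 5, 6].
Step 2: list() collects all values.
Therefore res = [0, 1, 2, 3, 4, 5, 6].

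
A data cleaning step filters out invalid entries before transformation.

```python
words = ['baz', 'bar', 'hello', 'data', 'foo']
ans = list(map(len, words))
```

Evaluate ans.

Step 1: Map len() to each word:
  'baz' -> 3
  'bar' -> 3
  'hello' -> 5
  'data' -> 4
  'foo' -> 3
Therefore ans = [3, 3, 5, 4, 3].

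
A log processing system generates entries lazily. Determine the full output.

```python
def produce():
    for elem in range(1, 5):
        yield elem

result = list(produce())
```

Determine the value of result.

Step 1: The generator yields each value from range(1, 5).
Step 2: list() consumes all yields: [1, 2, 3, 4].
Therefore result = [1, 2, 3, 4].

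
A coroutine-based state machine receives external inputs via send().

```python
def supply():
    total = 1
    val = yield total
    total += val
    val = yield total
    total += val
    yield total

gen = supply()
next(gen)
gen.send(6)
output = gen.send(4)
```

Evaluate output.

Step 1: next() -> yield total=1.
Step 2: send(6) -> val=6, total = 1+6 = 7, yield 7.
Step 3: send(4) -> val=4, total = 7+4 = 11, yield 11.
Therefore output = 11.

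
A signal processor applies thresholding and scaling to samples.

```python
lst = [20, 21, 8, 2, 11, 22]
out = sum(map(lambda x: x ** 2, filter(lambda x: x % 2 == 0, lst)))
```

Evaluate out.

Step 1: Filter even numbers from [20, 21, 8, 2, 11, 22]: [20, 8, 2, 22]
Step 2: Square each: [400, 64, 4, 484]
Step 3: Sum = 952.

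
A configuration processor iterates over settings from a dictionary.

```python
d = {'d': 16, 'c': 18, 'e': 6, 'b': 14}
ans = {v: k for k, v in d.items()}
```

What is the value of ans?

Step 1: Invert dict (swap keys and values):
  'd': 16 -> 16: 'd'
  'c': 18 -> 18: 'c'
  'e': 6 -> 6: 'e'
  'b': 14 -> 14: 'b'
Therefore ans = {16: 'd', 18: 'c', 6: 'e', 14: 'b'}.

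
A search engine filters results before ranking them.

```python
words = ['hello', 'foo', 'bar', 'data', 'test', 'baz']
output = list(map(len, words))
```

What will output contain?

Step 1: Map len() to each word:
  'hello' -> 5
  'foo' -> 3
  'bar' -> 3
  'data' -> 4
  'test' -> 4
  'baz' -> 3
Therefore output = [5, 3, 3, 4, 4, 3].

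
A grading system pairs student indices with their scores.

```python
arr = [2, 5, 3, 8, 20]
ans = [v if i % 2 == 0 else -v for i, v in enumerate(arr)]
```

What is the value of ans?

Step 1: For each (i, v), keep v if i is even, negate if odd:
  i=0 (even): keep 2
  i=1 (odd): negate to -5
  i=2 (even): keep 3
  i=3 (odd): negate to -8
  i=4 (even): keep 20
Therefore ans = [2, -5, 3, -8, 20].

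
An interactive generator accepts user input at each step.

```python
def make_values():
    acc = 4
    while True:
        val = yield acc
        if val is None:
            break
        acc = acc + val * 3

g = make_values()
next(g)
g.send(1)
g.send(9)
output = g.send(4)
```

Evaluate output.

Step 1: next() -> yield acc=4.
Step 2: send(1) -> val=1, acc = 4 + 1*3 = 7, yield 7.
Step 3: send(9) -> val=9, acc = 7 + 9*3 = 34, yield 34.
Step 4: send(4) -> val=4, acc = 34 + 4*3 = 46, yield 46.
Therefore output = 46.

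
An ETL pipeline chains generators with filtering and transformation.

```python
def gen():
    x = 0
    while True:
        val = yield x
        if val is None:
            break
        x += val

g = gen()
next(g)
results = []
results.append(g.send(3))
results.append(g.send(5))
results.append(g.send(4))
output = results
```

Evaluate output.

Step 1: next(g) -> yield 0.
Step 2: send(3) -> x = 3, yield 3.
Step 3: send(5) -> x = 8, yield 8.
Step 4: send(4) -> x = 12, yield 12.
Therefore output = [3, 8, 12].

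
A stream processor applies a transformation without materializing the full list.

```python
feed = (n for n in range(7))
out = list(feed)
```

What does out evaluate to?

Step 1: Generator expression iterates range(7): [0, 1, 2, 3, 4, 5, 6].
Step 2: list() collects all values.
Therefore out = [0, 1, 2, 3, 4, 5, 6].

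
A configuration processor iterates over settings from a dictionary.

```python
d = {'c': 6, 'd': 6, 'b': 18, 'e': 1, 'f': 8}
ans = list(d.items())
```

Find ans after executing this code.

Step 1: d.items() returns (key, value) pairs in insertion order.
Therefore ans = [('c', 6), ('d', 6), ('b', 18), ('e', 1), ('f', 8)].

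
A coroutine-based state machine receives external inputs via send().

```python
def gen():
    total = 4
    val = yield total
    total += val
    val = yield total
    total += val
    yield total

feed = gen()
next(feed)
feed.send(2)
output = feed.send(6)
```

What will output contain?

Step 1: next() -> yield total=4.
Step 2: send(2) -> val=2, total = 4+2 = 6, yield 6.
Step 3: send(6) -> val=6, total = 6+6 = 12, yield 12.
Therefore output = 12.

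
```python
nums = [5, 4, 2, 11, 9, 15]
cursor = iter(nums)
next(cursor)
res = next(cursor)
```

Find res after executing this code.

Step 1: Create iterator over [5, 4, 2, 11, 9, 15].
Step 2: next() consumes 5.
Step 3: next() returns 4.
Therefore res = 4.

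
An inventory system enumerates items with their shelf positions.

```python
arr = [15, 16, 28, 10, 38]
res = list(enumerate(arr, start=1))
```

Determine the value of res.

Step 1: enumerate with start=1:
  (1, 15)
  (2, 16)
  (3, 28)
  (4, 10)
  (5, 38)
Therefore res = [(1, 15), (2, 16), (3, 28), (4, 10), (5, 38)].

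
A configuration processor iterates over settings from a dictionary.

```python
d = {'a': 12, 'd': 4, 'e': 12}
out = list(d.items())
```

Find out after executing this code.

Step 1: d.items() returns (key, value) pairs in insertion order.
Therefore out = [('a', 12), ('d', 4), ('e', 12)].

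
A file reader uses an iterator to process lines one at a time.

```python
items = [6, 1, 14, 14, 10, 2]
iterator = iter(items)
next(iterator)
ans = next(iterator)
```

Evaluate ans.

Step 1: Create iterator over [6, 1, 14, 14, 10, 2].
Step 2: next() consumes 6.
Step 3: next() returns 1.
Therefore ans = 1.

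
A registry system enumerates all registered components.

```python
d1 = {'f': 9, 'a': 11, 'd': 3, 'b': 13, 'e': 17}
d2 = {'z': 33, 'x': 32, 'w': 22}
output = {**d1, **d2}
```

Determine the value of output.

Step 1: Merge d1 and d2 (d2 values override on key conflicts).
Step 2: d1 has keys ['f', 'a', 'd', 'b', 'e'], d2 has keys ['z', 'x', 'w'].
Therefore output = {'f': 9, 'a': 11, 'd': 3, 'b': 13, 'e': 17, 'z': 33, 'x': 32, 'w': 22}.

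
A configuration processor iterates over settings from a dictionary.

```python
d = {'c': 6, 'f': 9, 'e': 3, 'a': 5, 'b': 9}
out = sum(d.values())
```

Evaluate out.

Step 1: d.values() = [6, 9, 3, 5, 9].
Step 2: sum = 32.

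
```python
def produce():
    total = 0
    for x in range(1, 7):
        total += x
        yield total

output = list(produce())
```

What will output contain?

Step 1: Generator accumulates running sum:
  x=1: total = 1, yield 1
  x=2: total = 3, yield 3
  x=3: total = 6, yield 6
  x=4: total = 10, yield 10
  x=5: total = 15, yield 15
  x=6: total = 21, yield 21
Therefore output = [1, 3, 6, 10, 15, 21].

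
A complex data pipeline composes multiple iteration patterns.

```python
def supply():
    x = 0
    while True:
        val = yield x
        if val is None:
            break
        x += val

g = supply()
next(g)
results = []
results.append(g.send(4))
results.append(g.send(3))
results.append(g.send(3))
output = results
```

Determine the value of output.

Step 1: next(g) -> yield 0.
Step 2: send(4) -> x = 4, yield 4.
Step 3: send(3) -> x = 7, yield 7.
Step 4: send(3) -> x = 10, yield 10.
Therefore output = [4, 7, 10].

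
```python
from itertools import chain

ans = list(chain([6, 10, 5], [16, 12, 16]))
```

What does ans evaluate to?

Step 1: chain() concatenates iterables: [6, 10, 5] + [16, 12, 16].
Therefore ans = [6, 10, 5, 16, 12, 16].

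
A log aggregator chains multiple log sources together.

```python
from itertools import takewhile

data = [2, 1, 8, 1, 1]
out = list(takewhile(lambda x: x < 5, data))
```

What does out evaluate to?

Step 1: takewhile stops at first element >= 5:
  2 < 5: take
  1 < 5: take
  8 >= 5: stop
Therefore out = [2, 1].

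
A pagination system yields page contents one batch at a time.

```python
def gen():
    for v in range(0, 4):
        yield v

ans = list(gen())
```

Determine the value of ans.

Step 1: The generator yields each value from range(0, 4).
Step 2: list() consumes all yields: [0, 1, 2, 3].
Therefore ans = [0, 1, 2, 3].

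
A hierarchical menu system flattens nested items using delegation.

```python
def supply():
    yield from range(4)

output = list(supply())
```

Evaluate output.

Step 1: yield from delegates to the iterable, yielding each element.
Step 2: Collected values: [0, 1, 2, 3].
Therefore output = [0, 1, 2, 3].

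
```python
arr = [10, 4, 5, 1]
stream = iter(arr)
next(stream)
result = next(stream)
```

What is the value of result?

Step 1: Create iterator over [10, 4, 5, 1].
Step 2: next() consumes 10.
Step 3: next() returns 4.
Therefore result = 4.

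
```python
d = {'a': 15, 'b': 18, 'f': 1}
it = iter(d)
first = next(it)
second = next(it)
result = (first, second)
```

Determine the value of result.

Step 1: iter(d) iterates over keys: ['a', 'b', 'f'].
Step 2: first = next(it) = 'a', second = next(it) = 'b'.
Therefore result = ('a', 'b').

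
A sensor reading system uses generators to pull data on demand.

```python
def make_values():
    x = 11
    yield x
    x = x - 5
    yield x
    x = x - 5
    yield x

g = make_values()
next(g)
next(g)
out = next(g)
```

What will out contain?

Step 1: Trace through generator execution:
  Yield 1: x starts at 11, yield 11
  Yield 2: x = 11 - 5 = 6, yield 6
  Yield 3: x = 6 - 5 = 1, yield 1
Step 2: First next() gets 11, second next() gets the second value, third next() yields 1.
Therefore out = 1.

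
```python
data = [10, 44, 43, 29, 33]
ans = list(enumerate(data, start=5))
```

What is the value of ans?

Step 1: enumerate with start=5:
  (5, 10)
  (6, 44)
  (7, 43)
  (8, 29)
  (9, 33)
Therefore ans = [(5, 10), (6, 44), (7, 43), (8, 29), (9, 33)].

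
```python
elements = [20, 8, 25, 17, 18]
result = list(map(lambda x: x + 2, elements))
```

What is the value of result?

Step 1: Apply lambda x: x + 2 to each element:
  20 -> 22
  8 -> 10
  25 -> 27
  17 -> 19
  18 -> 20
Therefore result = [22, 10, 27, 19, 20].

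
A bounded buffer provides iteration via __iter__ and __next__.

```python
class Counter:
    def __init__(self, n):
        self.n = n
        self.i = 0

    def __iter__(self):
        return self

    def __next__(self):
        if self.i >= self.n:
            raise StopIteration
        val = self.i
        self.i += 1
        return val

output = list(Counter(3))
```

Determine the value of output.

Step 1: Counter(3) creates an iterator counting 0 to 2.
Step 2: list() consumes all values: [0, 1, 2].
Therefore output = [0, 1, 2].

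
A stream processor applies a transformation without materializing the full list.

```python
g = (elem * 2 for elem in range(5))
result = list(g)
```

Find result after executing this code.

Step 1: For each elem in range(5), compute elem*2:
  elem=0: 0*2 = 0
  elem=1: 1*2 = 2
  elem=2: 2*2 = 4
  elem=3: 3*2 = 6
  elem=4: 4*2 = 8
Therefore result = [0, 2, 4, 6, 8].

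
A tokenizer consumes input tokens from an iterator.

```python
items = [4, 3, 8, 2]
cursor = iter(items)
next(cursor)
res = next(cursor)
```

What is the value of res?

Step 1: Create iterator over [4, 3, 8, 2].
Step 2: next() consumes 4.
Step 3: next() returns 3.
Therefore res = 3.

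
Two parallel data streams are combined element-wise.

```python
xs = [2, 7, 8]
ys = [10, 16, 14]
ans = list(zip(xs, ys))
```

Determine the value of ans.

Step 1: zip pairs elements at same index:
  Index 0: (2, 10)
  Index 1: (7, 16)
  Index 2: (8, 14)
Therefore ans = [(2, 10), (7, 16), (8, 14)].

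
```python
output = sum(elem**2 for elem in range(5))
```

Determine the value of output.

Step 1: Compute elem**2 for each elem in range(5):
  elem=0: 0**2 = 0
  elem=1: 1**2 = 1
  elem=2: 2**2 = 4
  elem=3: 3**2 = 9
  elem=4: 4**2 = 16
Step 2: sum = 0 + 1 + 4 + 9 + 16 = 30.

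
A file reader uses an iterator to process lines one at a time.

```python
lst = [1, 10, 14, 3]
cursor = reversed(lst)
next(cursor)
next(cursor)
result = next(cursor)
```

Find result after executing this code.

Step 1: reversed([1, 10, 14, 3]) gives iterator: [3, 14, 10, 1].
Step 2: First next() = 3, second next() = 14.
Step 3: Third next() = 10.
Therefore result = 10.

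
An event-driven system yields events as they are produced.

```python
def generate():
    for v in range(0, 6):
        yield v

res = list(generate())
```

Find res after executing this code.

Step 1: The generator yields each value from range(0, 6).
Step 2: list() consumes all yields: [0, 1, 2, 3, 4, 5].
Therefore res = [0, 1, 2, 3, 4, 5].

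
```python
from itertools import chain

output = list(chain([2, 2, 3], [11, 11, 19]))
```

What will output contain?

Step 1: chain() concatenates iterables: [2, 2, 3] + [11, 11, 19].
Therefore output = [2, 2, 3, 11, 11, 19].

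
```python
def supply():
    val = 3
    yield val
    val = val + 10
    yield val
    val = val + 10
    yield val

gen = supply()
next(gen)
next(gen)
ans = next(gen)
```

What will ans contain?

Step 1: Trace through generator execution:
  Yield 1: val starts at 3, yield 3
  Yield 2: val = 3 + 10 = 13, yield 13
  Yield 3: val = 13 + 10 = 23, yield 23
Step 2: First next() gets 3, second next() gets the second value, third next() yields 23.
Therefore ans = 23.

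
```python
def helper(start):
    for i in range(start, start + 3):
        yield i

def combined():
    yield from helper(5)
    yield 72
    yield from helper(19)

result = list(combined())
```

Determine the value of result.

Step 1: combined() delegates to helper(5):
  yield 5
  yield 6
  yield 7
Step 2: yield 72
Step 3: Delegates to helper(19):
  yield 19
  yield 20
  yield 21
Therefore result = [5, 6, 7, 72, 19, 20, 21].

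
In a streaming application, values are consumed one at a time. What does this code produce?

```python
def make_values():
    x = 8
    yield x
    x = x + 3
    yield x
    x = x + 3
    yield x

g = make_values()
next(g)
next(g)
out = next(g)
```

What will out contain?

Step 1: Trace through generator execution:
  Yield 1: x starts at 8, yield 8
  Yield 2: x = 8 + 3 = 11, yield 11
  Yield 3: x = 11 + 3 = 14, yield 14
Step 2: First next() gets 8, second next() gets the second value, third next() yields 14.
Therefore out = 14.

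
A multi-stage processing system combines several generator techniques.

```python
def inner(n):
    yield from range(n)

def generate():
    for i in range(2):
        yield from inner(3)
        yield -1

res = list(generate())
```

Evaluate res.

Step 1: For each i in range(2):
  i=0: yield from inner(3) -> [0, 1, 2], then yield -1
  i=1: yield from inner(3) -> [0, 1, 2], then yield -1
Therefore res = [0, 1, 2, -1, 0, 1, 2, -1].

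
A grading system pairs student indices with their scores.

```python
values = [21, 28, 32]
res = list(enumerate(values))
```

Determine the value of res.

Step 1: enumerate pairs each element with its index:
  (0, 21)
  (1, 28)
  (2, 32)
Therefore res = [(0, 21), (1, 28), (2, 32)].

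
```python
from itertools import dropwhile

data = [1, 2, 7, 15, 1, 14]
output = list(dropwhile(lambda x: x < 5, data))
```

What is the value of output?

Step 1: dropwhile drops elements while < 5:
  1 < 5: dropped
  2 < 5: dropped
  7: kept (dropping stopped)
Step 2: Remaining elements kept regardless of condition.
Therefore output = [7, 15, 1, 14].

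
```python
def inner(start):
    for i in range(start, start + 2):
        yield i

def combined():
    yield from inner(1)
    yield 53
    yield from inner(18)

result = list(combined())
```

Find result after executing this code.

Step 1: combined() delegates to inner(1):
  yield 1
  yield 2
Step 2: yield 53
Step 3: Delegates to inner(18):
  yield 18
  yield 19
Therefore result = [1, 2, 53, 18, 19].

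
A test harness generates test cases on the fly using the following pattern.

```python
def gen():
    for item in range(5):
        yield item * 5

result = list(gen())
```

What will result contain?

Step 1: For each item in range(5), yield item * 5:
  item=0: yield 0 * 5 = 0
  item=1: yield 1 * 5 = 5
  item=2: yield 2 * 5 = 10
  item=3: yield 3 * 5 = 15
  item=4: yield 4 * 5 = 20
Therefore result = [0, 5, 10, 15, 20].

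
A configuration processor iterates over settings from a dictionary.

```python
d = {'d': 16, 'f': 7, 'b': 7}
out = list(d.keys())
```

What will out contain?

Step 1: d.keys() returns the dictionary keys in insertion order.
Therefore out = ['d', 'f', 'b'].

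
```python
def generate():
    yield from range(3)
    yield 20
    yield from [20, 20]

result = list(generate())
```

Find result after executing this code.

Step 1: Trace yields in order:
  yield 0
  yield 1
  yield 2
  yield 20
  yield 20
  yield 20
Therefore result = [0, 1, 2, 20, 20, 20].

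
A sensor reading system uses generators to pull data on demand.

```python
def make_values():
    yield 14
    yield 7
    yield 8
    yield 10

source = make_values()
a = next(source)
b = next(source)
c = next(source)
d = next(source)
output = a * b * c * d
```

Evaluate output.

Step 1: Create generator and consume all values:
  a = next(source) = 14
  b = next(source) = 7
  c = next(source) = 8
  d = next(source) = 10
Step 2: output = 14 * 7 * 8 * 10 = 7840.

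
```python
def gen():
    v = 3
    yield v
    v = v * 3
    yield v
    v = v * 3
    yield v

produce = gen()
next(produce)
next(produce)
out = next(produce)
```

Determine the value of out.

Step 1: Trace through generator execution:
  Yield 1: v starts at 3, yield 3
  Yield 2: v = 3 * 3 = 9, yield 9
  Yield 3: v = 9 * 3 = 27, yield 27
Step 2: First next() gets 3, second next() gets the second value, third next() yields 27.
Therefore out = 27.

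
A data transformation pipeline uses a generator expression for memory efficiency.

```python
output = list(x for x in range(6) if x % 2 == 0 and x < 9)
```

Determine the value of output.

Step 1: Filter range(6) where x % 2 == 0 and x < 9:
  x=0: both conditions met, included
  x=1: excluded (1 % 2 != 0)
  x=2: both conditions met, included
  x=3: excluded (3 % 2 != 0)
  x=4: both conditions met, included
  x=5: excluded (5 % 2 != 0)
Therefore output = [0, 2, 4].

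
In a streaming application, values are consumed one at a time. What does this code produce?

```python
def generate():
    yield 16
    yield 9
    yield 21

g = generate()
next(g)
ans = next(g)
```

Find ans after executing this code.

Step 1: generate() creates a generator.
Step 2: next(g) yields 16 (consumed and discarded).
Step 3: next(g) yields 9, assigned to ans.
Therefore ans = 9.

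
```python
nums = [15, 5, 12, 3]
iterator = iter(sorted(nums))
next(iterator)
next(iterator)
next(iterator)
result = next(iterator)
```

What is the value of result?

Step 1: sorted([15, 5, 12, 3]) = [3, 5, 12, 15].
Step 2: Create iterator and skip 3 elements.
Step 3: next() returns 15.
Therefore result = 15.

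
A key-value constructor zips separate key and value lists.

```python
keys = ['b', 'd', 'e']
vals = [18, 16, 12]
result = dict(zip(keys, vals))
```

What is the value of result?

Step 1: zip pairs keys with values:
  'b' -> 18
  'd' -> 16
  'e' -> 12
Therefore result = {'b': 18, 'd': 16, 'e': 12}.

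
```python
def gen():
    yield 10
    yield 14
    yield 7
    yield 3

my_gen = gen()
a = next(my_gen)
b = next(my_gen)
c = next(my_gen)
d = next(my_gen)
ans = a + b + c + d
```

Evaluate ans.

Step 1: Create generator and consume all values:
  a = next(my_gen) = 10
  b = next(my_gen) = 14
  c = next(my_gen) = 7
  d = next(my_gen) = 3
Step 2: ans = 10 + 14 + 7 + 3 = 34.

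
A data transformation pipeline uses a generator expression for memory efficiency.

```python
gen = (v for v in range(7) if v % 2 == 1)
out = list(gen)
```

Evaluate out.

Step 1: Filter range(7) keeping only odd values:
  v=0: even, excluded
  v=1: odd, included
  v=2: even, excluded
  v=3: odd, included
  v=4: even, excluded
  v=5: odd, included
  v=6: even, excluded
Therefore out = [1, 3, 5].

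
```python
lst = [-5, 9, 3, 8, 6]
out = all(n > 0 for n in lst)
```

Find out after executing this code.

Step 1: Check n > 0 for each element in [-5, 9, 3, 8, 6]:
  -5 > 0: False
  9 > 0: True
  3 > 0: True
  8 > 0: True
  6 > 0: True
Step 2: all() returns False.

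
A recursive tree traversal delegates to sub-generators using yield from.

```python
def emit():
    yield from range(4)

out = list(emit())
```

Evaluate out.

Step 1: yield from delegates to the iterable, yielding each element.
Step 2: Collected values: [0, 1, 2, 3].
Therefore out = [0, 1, 2, 3].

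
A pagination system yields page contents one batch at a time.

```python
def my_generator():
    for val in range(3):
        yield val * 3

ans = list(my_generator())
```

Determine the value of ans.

Step 1: For each val in range(3), yield val * 3:
  val=0: yield 0 * 3 = 0
  val=1: yield 1 * 3 = 3
  val=2: yield 2 * 3 = 6
Therefore ans = [0, 3, 6].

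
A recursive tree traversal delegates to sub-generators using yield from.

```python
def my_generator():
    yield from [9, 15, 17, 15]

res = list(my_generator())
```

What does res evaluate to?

Step 1: yield from delegates to the iterable, yielding each element.
Step 2: Collected values: [9, 15, 17, 15].
Therefore res = [9, 15, 17, 15].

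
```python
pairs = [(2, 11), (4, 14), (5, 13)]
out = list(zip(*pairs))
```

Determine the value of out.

Step 1: zip(*pairs) transposes: unzips [(2, 11), (4, 14), (5, 13)] into separate sequences.
Step 2: First elements: (2, 4, 5), second elements: (11, 14, 13).
Therefore out = [(2, 4, 5), (11, 14, 13)].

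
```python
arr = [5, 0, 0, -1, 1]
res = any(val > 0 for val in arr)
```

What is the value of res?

Step 1: Check val > 0 for each element in [5, 0, 0, -1, 1]:
  5 > 0: True
  0 > 0: False
  0 > 0: False
  -1 > 0: False
  1 > 0: True
Step 2: any() returns True.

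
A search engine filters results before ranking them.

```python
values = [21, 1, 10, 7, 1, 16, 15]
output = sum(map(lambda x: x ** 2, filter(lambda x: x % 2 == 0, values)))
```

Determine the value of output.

Step 1: Filter even numbers from [21, 1, 10, 7, 1, 16, 15]: [10, 16]
Step 2: Square each: [100, 256]
Step 3: Sum = 356.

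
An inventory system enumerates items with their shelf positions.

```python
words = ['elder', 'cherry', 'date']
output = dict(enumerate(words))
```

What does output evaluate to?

Step 1: enumerate pairs indices with words:
  0 -> 'elder'
  1 -> 'cherry'
  2 -> 'date'
Therefore output = {0: 'elder', 1: 'cherry', 2: 'date'}.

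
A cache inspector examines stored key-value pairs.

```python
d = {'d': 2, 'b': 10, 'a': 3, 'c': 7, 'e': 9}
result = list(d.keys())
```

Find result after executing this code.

Step 1: d.keys() returns the dictionary keys in insertion order.
Therefore result = ['d', 'b', 'a', 'c', 'e'].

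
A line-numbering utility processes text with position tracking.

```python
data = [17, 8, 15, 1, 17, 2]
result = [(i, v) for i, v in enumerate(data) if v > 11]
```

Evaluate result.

Step 1: Filter enumerate([17, 8, 15, 1, 17, 2]) keeping v > 11:
  (0, 17): 17 > 11, included
  (1, 8): 8 <= 11, excluded
  (2, 15): 15 > 11, included
  (3, 1): 1 <= 11, excluded
  (4, 17): 17 > 11, included
  (5, 2): 2 <= 11, excluded
Therefore result = [(0, 17), (2, 15), (4, 17)].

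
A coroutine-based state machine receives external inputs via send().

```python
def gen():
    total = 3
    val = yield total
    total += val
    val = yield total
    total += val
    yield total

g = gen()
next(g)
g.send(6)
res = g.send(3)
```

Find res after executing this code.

Step 1: next() -> yield total=3.
Step 2: send(6) -> val=6, total = 3+6 = 9, yield 9.
Step 3: send(3) -> val=3, total = 9+3 = 12, yield 12.
Therefore res = 12.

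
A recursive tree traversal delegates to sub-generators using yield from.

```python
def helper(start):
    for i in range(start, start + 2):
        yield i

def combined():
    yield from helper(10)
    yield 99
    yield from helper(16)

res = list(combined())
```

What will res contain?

Step 1: combined() delegates to helper(10):
  yield 10
  yield 11
Step 2: yield 99
Step 3: Delegates to helper(16):
  yield 16
  yield 17
Therefore res = [10, 11, 99, 16, 17].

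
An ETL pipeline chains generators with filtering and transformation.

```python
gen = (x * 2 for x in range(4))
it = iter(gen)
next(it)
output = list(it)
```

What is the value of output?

Step 1: Generator produces [0, 2, 4, 6].
Step 2: next(it) consumes first element (0).
Step 3: list(it) collects remaining: [2, 4, 6].
Therefore output = [2, 4, 6].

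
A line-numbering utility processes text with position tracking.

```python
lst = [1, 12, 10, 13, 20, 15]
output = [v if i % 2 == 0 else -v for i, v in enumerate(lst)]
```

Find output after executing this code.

Step 1: For each (i, v), keep v if i is even, negate if odd:
  i=0 (even): keep 1
  i=1 (odd): negate to -12
  i=2 (even): keep 10
  i=3 (odd): negate to -13
  i=4 (even): keep 20
  i=5 (odd): negate to -15
Therefore output = [1, -12, 10, -13, 20, -15].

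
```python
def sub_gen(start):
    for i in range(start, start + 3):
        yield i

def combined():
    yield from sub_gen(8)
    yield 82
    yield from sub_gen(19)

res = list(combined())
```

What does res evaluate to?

Step 1: combined() delegates to sub_gen(8):
  yield 8
  yield 9
  yield 10
Step 2: yield 82
Step 3: Delegates to sub_gen(19):
  yield 19
  yield 20
  yield 21
Therefore res = [8, 9, 10, 82, 19, 20, 21].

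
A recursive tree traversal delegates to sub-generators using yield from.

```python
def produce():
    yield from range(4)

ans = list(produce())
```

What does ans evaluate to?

Step 1: yield from delegates to the iterable, yielding each element.
Step 2: Collected values: [0, 1, 2, 3].
Therefore ans = [0, 1, 2, 3].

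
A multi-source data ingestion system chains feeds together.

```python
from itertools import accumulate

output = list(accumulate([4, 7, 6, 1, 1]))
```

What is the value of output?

Step 1: accumulate computes running sums:
  + 4 = 4
  + 7 = 11
  + 6 = 17
  + 1 = 18
  + 1 = 19
Therefore output = [4, 11, 17, 18, 19].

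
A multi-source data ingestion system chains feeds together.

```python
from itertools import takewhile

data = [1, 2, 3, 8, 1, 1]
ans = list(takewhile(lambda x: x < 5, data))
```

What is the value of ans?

Step 1: takewhile stops at first element >= 5:
  1 < 5: take
  2 < 5: take
  3 < 5: take
  8 >= 5: stop
Therefore ans = [1, 2, 3].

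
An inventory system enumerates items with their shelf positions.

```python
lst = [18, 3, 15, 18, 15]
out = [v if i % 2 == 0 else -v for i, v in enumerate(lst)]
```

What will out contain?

Step 1: For each (i, v), keep v if i is even, negate if odd:
  i=0 (even): keep 18
  i=1 (odd): negate to -3
  i=2 (even): keep 15
  i=3 (odd): negate to -18
  i=4 (even): keep 15
Therefore out = [18, -3, 15, -18, 15].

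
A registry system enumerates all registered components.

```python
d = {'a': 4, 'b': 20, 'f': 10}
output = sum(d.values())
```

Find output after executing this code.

Step 1: d.values() = [4, 20, 10].
Step 2: sum = 34.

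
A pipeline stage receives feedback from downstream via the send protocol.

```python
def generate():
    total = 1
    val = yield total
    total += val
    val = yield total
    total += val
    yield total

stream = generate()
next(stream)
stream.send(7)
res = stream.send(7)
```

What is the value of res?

Step 1: next() -> yield total=1.
Step 2: send(7) -> val=7, total = 1+7 = 8, yield 8.
Step 3: send(7) -> val=7, total = 8+7 = 15, yield 15.
Therefore res = 15.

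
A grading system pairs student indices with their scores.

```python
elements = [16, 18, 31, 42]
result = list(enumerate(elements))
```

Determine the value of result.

Step 1: enumerate pairs each element with its index:
  (0, 16)
  (1, 18)
  (2, 31)
  (3, 42)
Therefore result = [(0, 16), (1, 18), (2, 31), (3, 42)].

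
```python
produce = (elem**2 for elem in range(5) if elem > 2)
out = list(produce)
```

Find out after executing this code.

Step 1: For range(5), keep elem > 2, then square:
  elem=0: 0 <= 2, excluded
  elem=1: 1 <= 2, excluded
  elem=2: 2 <= 2, excluded
  elem=3: 3 > 2, yield 3**2 = 9
  elem=4: 4 > 2, yield 4**2 = 16
Therefore out = [9, 16].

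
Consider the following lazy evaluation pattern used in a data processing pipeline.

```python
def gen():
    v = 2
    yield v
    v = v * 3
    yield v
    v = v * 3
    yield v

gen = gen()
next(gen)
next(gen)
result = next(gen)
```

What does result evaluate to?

Step 1: Trace through generator execution:
  Yield 1: v starts at 2, yield 2
  Yield 2: v = 2 * 3 = 6, yield 6
  Yield 3: v = 6 * 3 = 18, yield 18
Step 2: First next() gets 2, second next() gets the second value, third next() yields 18.
Therefore result = 18.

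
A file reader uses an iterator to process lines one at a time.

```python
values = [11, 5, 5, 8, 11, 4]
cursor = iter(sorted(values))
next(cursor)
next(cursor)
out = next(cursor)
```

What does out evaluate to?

Step 1: sorted([11, 5, 5, 8, 11, 4]) = [4, 5, 5, 8, 11, 11].
Step 2: Create iterator and skip 2 elements.
Step 3: next() returns 5.
Therefore out = 5.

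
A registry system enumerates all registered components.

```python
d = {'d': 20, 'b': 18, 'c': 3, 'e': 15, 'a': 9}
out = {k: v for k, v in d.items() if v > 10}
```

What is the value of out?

Step 1: Filter items where value > 10:
  'd': 20 > 10: kept
  'b': 18 > 10: kept
  'c': 3 <= 10: removed
  'e': 15 > 10: kept
  'a': 9 <= 10: removed
Therefore out = {'d': 20, 'b': 18, 'e': 15}.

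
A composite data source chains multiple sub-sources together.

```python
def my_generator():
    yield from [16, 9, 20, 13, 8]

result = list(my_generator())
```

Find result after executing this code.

Step 1: yield from delegates to the iterable, yielding each element.
Step 2: Collected values: [16, 9, 20, 13, 8].
Therefore result = [16, 9, 20, 13, 8].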